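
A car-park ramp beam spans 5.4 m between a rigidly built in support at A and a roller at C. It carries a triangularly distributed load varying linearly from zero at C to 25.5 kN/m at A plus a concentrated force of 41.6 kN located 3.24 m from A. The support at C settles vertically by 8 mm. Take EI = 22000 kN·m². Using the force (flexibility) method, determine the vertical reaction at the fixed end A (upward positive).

R_A = 82.06 kN

Choose R_C as the redundant. The primary structure is the cantilever fixed at A.
Free-end deflection of the primary structure under the applied loading (downward +):
  triangular load, peak 25.5 at the fixed end: w₀L⁴/(30EI) = 722.8/EI
  point load 41.6 at a = 3.24: Pa²(3L − a)/(6EI) = 943.3/EI
  δ_0 = 1666/EI
Flexibility coefficient — unit upward force at C: δ_{CC} = L³/(3EI) = 52.49/EI.
With EI = 22000 kN·m²: δ_0 = 0.075729 m and δ_{CC} = 0.002386 m/kN.
Compatibility — the beam at C must follow the support down by 0.008 m: δ_0 − R_C·δ_{CC} = 0.008, so R_C = (0.075729 − 0.008)/0.002386 = 28.39 kN.
Vertical equilibrium: R_A = ΣP − R_C = 110.5 − 28.39 = 82.06 kN.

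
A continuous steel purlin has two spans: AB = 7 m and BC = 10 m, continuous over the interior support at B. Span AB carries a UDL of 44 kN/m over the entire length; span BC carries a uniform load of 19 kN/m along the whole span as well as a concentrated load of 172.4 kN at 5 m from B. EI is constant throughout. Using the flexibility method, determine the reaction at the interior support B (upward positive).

R_B = 442.3 kN

Insert a hinge at B; M_B is the redundant, and each span becomes simply supported.
Rotations at B on the released spans (each span's end-slope, ×1/EI):
  span AB: UDL 44: wL³/(24EI) = 628.8/EI
  span BC: UDL 19: wL³/(24EI) = 791.7/EI
  span BC: point load 172.4 at a = 5: Pab(L + b)/(6LEI) = 1078/EI
  relative rotation θ_0 = (628.8 + 1869)/EI = 2498/EI
A unit hogging moment at B produces rotation L₁/(3EI) + L₂/(3EI) = 5.667/EI.
Compatibility: M_B·(L₁+L₂)/(3EI) = θ_0, giving M_B = 440.8 kN·m (hogging).
Span AB, ΣM about A with M_B applied at B: R_B^{AB}·7 = 1078 + 440.8, so R_B^{AB} = 217 kN and R_A = 308 − 217 = 91.03 kN.
Span BC, ΣM about C: R_B^{BC}·10 = 1812 + 440.8, so R_B^{BC} = 225.3 kN and R_C = 362.4 − 225.3 = 137.1 kN.
R_B = 217 + 225.3 = 442.3 kN.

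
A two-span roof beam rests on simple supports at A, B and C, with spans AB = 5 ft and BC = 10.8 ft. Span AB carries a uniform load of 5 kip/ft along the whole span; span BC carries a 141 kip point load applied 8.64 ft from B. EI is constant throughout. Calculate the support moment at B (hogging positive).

Take M_B as the redundant. Released structure: two simple spans AB and BC with a hinge at B.
Discontinuity in slope at B on the released structure — sum the simple-span end rotations:
  span AB: UDL 5: wL³/(24EI) = 26.04/EI
  span BC: point load 141 at a = 8.64: Pab(L + b)/(6LEI) = 526.3/EI
  relative rotation θ_0 = (26.04 + 526.3)/EI = 552.3/EI
A unit hogging moment at B produces rotation L₁/(3EI) + L₂/(3EI) = 5.267/EI.
Compatibility: M_B·(L₁+L₂)/(3EI) = θ_0, giving M_B = 104.9 kip·ft (hogging).

M_B = 104.9 kip·ft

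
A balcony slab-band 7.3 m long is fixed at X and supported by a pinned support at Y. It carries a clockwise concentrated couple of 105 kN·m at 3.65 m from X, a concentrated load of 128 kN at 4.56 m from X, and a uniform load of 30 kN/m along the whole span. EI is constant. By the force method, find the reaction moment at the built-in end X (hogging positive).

M_X = 337.4 kN·m

Remove the prop at Y; the released (primary) structure is a cantilever built in at X.
Deflection at Y on the released cantilever, summing each load's contribution:
  clockwise couple 105 at a = 3.65: M₀a(2L − a)/(2EI) = 2098/EI
  point load 128 at a = 4.56: Pa²(3L − a)/(6EI) = 7692/EI
  UDL 30: wL⁴/(8EI) = 10649/EI
  δ_0 = 20440/EI
Flexibility coefficient — unit upward force at Y: δ_{YY} = L³/(3EI) = 129.7/EI.
The prop prevents deflection at Y: R_Y = δ_0/δ_{YY} = 20440/129.7 = 157.6 kN.
Moment equilibrium about X: M_X = Σ(load moments about X) − R_Y·L = 1488 − 157.6×7.3 = 337.4 kN·m.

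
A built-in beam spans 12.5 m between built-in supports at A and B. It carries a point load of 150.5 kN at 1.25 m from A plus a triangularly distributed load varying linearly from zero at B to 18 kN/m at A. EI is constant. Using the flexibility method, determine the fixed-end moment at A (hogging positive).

Take the two fixed-end moments M_A, M_B as redundants; the released structure is the simple span AB.
End rotations of the released simple span under the applied load (×1/EI):
  at A: point load 150.5 at a = 1.25: Pab(L + b)/(6LEI) = 670.2/EI
  at B: point load 150.5 at a = 1.25: Pab(L + a)/(6LEI) = 388/EI
  at A: triangular load, peak 18: w₀L³/(45EI) = 781.2/EI
  at B: triangular load, peak 18: 7w₀L³/(360EI) = 683.6/EI
  θ_A0 = 1451/EI,  θ_B0 = 1072/EI
Flexibility coefficients: a unit moment at one end gives L/(3EI) there and L/(6EI) at the far end, so f₁₁ = f₂₂ = 4.167/EI and f₁₂ = f₂₁ = 2.083/EI.
Compatibility — zero rotation at each built-in end:
  4.167 M_A + 2.083 M_B = 1451
  2.083 M_A + 4.167 M_B = 1072
Solving the pair gives M_A = 293 kN·m and M_B = 110.7 kN·m (hogging).

M_A = 293 kN·m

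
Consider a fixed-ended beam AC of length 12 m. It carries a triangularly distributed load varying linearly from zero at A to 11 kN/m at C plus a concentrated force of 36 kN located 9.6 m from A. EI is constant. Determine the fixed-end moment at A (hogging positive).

Release both end moments; the primary structure is a simply-supported span AC with redundants M_A and M_C.
Simple-span end rotations at A and C under the given loads:
  at A: triangular load, peak 11: 7w₀L³/(360EI) = 369.6/EI
  at C: triangular load, peak 11: w₀L³/(45EI) = 422.4/EI
  at A: point load 36 at a = 9.6: Pab(L + b)/(6LEI) = 165.9/EI
  at C: point load 36 at a = 9.6: Pab(L + a)/(6LEI) = 248.8/EI
  θ_A0 = 535.5/EI,  θ_C0 = 671.2/EI
Flexibility coefficients: a unit moment at one end gives L/(3EI) there and L/(6EI) at the far end, so f₁₁ = f₂₂ = 4/EI and f₁₂ = f₂₁ = 2/EI.
Compatibility — zero rotation at each built-in end:
  4 M_A + 2 M_C = 535.5
  2 M_A + 4 M_C = 671.2
Solving the pair gives M_A = 66.62 kN·m and M_C = 134.5 kN·m (hogging).

M_A = 66.62 kN·m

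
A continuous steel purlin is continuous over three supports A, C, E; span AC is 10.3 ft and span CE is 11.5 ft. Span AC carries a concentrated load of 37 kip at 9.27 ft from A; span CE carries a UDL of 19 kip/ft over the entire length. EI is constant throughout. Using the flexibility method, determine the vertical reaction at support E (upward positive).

Release continuity at C by inserting a hinge; the redundant is the internal moment M_C. The primary structure is two simply-supported spans AC and CE.
Discontinuity in slope at C on the released structure — sum the simple-span end rotations:
  span AC: point load 37 at a = 9.27: Pab(L + a)/(6LEI) = 111.9/EI
  span CE: UDL 19: wL³/(24EI) = 1204/EI
  relative rotation θ_0 = (111.9 + 1204)/EI = 1316/EI
A unit hogging moment at C produces rotation L₁/(3EI) + L₂/(3EI) = 7.267/EI.
Compatibility: M_C·(L₁+L₂)/(3EI) = θ_0, giving M_C = 181.1 kip·ft (hogging).
Span CE, ΣM about E: R_C^{CE}·11.5 = 1256 + 181.1, so R_C^{CE} = 125 kip and R_E = 218.5 − 125 = 93.5 kip.

R_E = 93.5 kip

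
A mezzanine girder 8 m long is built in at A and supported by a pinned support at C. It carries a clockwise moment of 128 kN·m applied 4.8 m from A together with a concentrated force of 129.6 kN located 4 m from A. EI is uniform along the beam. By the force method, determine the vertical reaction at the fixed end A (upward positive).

Choose R_C as the redundant. The primary structure is the cantilever fixed at A.
Free-end deflection of the primary structure under the applied loading (downward +):
  clockwise couple 128 at a = 4.8: M₀a(2L − a)/(2EI) = 3441/EI
  point load 129.6 at a = 4: Pa²(3L − a)/(6EI) = 6912/EI
  δ_0 = 10353/EI
Tip deflection under a unit load at C: L³/(3EI) = 170.7/EI.
The prop prevents deflection at C: R_C = δ_0/δ_{CC} = 10353/170.7 = 60.66 kN.
Vertical equilibrium: R_A = ΣP − R_C = 129.6 − 60.66 = 68.94 kN.

R_A = 68.94 kN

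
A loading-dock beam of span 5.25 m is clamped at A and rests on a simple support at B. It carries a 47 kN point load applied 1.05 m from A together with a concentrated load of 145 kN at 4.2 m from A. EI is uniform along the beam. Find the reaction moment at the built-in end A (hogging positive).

Release the roller at B. Primary structure: cantilever fixed at A.
Deflection at B on the released cantilever, summing each load's contribution:
  point load 47 at a = 1.05: Pa²(3L − a)/(6EI) = 127/EI
  point load 145 at a = 4.2: Pa²(3L − a)/(6EI) = 4924/EI
  δ_0 = 5051/EI
Tip deflection under a unit load at B: L³/(3EI) = 48.23/EI.
The prop prevents deflection at B: R_B = δ_0/δ_{BB} = 5051/48.23 = 104.7 kN.
Moment equilibrium about A: M_A = Σ(load moments about A) − R_B·L = 658.4 − 104.7×5.25 = 108.6 kN·m.

M_A = 108.6 kN·m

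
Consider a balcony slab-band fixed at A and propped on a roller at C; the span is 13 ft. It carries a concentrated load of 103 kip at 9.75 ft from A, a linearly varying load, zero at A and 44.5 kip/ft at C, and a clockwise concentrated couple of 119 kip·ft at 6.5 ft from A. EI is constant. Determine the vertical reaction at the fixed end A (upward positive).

R_A = 157.7 kip

Take the reaction at C as the redundant and release it; the primary structure is a cantilever fixed at A.
Free-end deflection of the primary structure under the applied loading (downward +):
  point load 103 at a = 9.75: Pa²(3L − a)/(6EI) = 47733/EI
  triangular load, peak 44.5 at the free end: 11w₀L⁴/(120EI) = 116505/EI
  clockwise couple 119 at a = 6.5: M₀a(2L − a)/(2EI) = 7542/EI
  δ_0 = 171780/EI
Tip deflection under a unit load at C: L³/(3EI) = 732.3/EI.
The prop prevents deflection at C: R_C = δ_0/δ_{CC} = 171780/732.3 = 234.6 kip.
Vertical equilibrium: R_A = ΣP − R_C = 392.2 − 234.6 = 157.7 kip.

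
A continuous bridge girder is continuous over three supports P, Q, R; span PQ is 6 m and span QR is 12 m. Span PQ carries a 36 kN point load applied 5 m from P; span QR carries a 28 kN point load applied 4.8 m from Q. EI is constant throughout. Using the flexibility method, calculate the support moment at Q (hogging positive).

Release continuity at Q by inserting a hinge; the redundant is the internal moment M_Q. The primary structure is two simply-supported spans PQ and QR.
End slopes at the hinge Q, treating each span as simply supported:
  span PQ: point load 36 at a = 5: Pab(L + a)/(6LEI) = 55/EI
  span QR: point load 28 at a = 4.8: Pab(L + b)/(6LEI) = 258/EI
  relative rotation θ_0 = (55 + 258)/EI = 313/EI
A unit hogging moment at Q produces rotation L₁/(3EI) + L₂/(3EI) = 6/EI.
Slope continuity at Q: θ_0 = M_Q·6/EI, so M_Q = 313/6 = 52.17 kN·m (hogging).

M_Q = 52.17 kN·m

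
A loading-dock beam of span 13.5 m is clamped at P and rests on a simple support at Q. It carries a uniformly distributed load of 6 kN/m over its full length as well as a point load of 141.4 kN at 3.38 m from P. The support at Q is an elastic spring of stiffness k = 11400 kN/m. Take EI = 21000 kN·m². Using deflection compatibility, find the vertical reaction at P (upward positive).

Choose R_Q as the redundant. The primary structure is the cantilever fixed at P.
Free-end deflection of the primary structure under the applied loading (downward +):
  UDL 6: wL⁴/(8EI) = 24911/EI
  point load 141.4 at a = 3.38: Pa²(3L − a)/(6EI) = 9994/EI
  δ_0 = 34905/EI
Tip deflection under a unit load at Q: L³/(3EI) = 820.1/EI.
With EI = 21000 kN·m²: δ_0 = 1.6622 m and δ_{QQ} = 0.039054 m/kN.
Compatibility — the spring shortens by R_Q/k under the reaction it provides: δ_0 − R_Q·δ_{QQ} = R_Q/k. With 1/k = 0.000088 m/kN, R_Q = δ_0 / (δ_{QQ} + 1/k) = 1.6622 / (0.039054 + 0.000088) = 42.47 kN.
Vertical equilibrium: R_P = ΣP − R_Q = 222.4 − 42.47 = 179.9 kN.

R_P = 179.9 kN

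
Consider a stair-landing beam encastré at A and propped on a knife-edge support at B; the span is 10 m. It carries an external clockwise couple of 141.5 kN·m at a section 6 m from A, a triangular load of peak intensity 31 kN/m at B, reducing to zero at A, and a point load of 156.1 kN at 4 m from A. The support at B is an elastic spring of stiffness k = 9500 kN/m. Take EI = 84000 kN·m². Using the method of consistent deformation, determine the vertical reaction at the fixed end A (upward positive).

R_A = 179.1 kN

Take the reaction at B as the redundant and release it; the primary structure is a cantilever fixed at A.
Primary-structure tip deflection at B by superposition:
  clockwise couple 141.5 at a = 6: M₀a(2L − a)/(2EI) = 5943/EI
  triangular load, peak 31 at the free end: 11w₀L⁴/(120EI) = 28417/EI
  point load 156.1 at a = 4: Pa²(3L − a)/(6EI) = 10823/EI
  δ_0 = 45183/EI
Flexibility coefficient — unit upward force at B: δ_{BB} = L³/(3EI) = 333.3/EI.
With EI = 84000 kN·m²: δ_0 = 0.53789 m and δ_{BB} = 0.003968 m/kN.
Compatibility — the spring shortens by R_B/k under the reaction it provides: δ_0 − R_B·δ_{BB} = R_B/k. With 1/k = 0.000105 m/kN, R_B = δ_0 / (δ_{BB} + 1/k) = 0.53789 / (0.003968 + 0.000105) = 132 kN.
Vertical equilibrium: R_A = ΣP − R_B = 311.1 − 132 = 179.1 kN.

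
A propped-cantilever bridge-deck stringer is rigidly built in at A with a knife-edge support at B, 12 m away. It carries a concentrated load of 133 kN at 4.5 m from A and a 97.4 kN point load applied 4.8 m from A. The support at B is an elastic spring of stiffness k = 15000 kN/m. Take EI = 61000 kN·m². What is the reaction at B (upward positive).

Release the roller at B. Primary structure: cantilever fixed at A.
Deflection at B on the released cantilever, summing each load's contribution:
  point load 133 at a = 4.5: Pa²(3L − a)/(6EI) = 14140/EI
  point load 97.4 at a = 4.8: Pa²(3L − a)/(6EI) = 11669/EI
  δ_0 = 25809/EI
Tip deflection under a unit load at B: L³/(3EI) = 576/EI.
With EI = 61000 kN·m²: δ_0 = 0.4231 m and δ_{BB} = 0.009443 m/kN.
Compatibility — the spring shortens by R_B/k under the reaction it provides: δ_0 − R_B·δ_{BB} = R_B/k. With 1/k = 0.000067 m/kN, R_B = δ_0 / (δ_{BB} + 1/k) = 0.4231 / (0.009443 + 0.000067) = 44.49 kN.

R_B = 44.49 kN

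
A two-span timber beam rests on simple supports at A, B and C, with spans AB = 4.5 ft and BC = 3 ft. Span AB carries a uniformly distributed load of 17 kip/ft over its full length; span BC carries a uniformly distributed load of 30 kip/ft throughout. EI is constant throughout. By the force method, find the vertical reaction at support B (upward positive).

Take M_B as the redundant. Released structure: two simple spans AB and BC with a hinge at B.
Rotations at B on the released spans (each span's end-slope, ×1/EI):
  span AB: UDL 17: wL³/(24EI) = 64.55/EI
  span BC: UDL 30: wL³/(24EI) = 33.75/EI
  relative rotation θ_0 = (64.55 + 33.75)/EI = 98.3/EI
A unit hogging moment at B produces rotation L₁/(3EI) + L₂/(3EI) = 2.5/EI.
Compatibility: M_B·(L₁+L₂)/(3EI) = θ_0, giving M_B = 39.32 kip·ft (hogging).
Span AB, ΣM about A with M_B applied at B: R_B^{AB}·4.5 = 172.1 + 39.32, so R_B^{AB} = 46.99 kip and R_A = 76.5 − 46.99 = 29.51 kip.
Span BC, ΣM about C: R_B^{BC}·3 = 135 + 39.32, so R_B^{BC} = 58.11 kip and R_C = 90 − 58.11 = 31.89 kip.
R_B = 46.99 + 58.11 = 105.1 kip.

R_B = 105.1 kip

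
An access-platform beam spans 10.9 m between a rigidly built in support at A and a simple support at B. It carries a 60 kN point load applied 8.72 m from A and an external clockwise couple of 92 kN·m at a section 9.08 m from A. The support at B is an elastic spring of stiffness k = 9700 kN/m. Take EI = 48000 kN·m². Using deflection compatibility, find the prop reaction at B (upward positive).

R_B = 53.93 kN

Choose R_B as the redundant. The primary structure is the cantilever fixed at A.
Primary-structure tip deflection at B by superposition:
  point load 60 at a = 8.72: Pa²(3L − a)/(6EI) = 18234/EI
  clockwise couple 92 at a = 9.08: M₀a(2L − a)/(2EI) = 5313/EI
  δ_0 = 23547/EI
Tip deflection under a unit load at B: L³/(3EI) = 431.7/EI.
With EI = 48000 kN·m²: δ_0 = 0.49056 m and δ_{BB} = 0.008993 m/kN.
Compatibility — the spring shortens by R_B/k under the reaction it provides: δ_0 − R_B·δ_{BB} = R_B/k. With 1/k = 0.000103 m/kN, R_B = δ_0 / (δ_{BB} + 1/k) = 0.49056 / (0.008993 + 0.000103) = 53.93 kN.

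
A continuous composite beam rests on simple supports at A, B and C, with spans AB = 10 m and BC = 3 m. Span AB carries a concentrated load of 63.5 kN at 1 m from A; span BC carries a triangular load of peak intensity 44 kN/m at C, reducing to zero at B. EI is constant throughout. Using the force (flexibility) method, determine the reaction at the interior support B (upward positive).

R_B = 41.14 kN

Take M_B as the redundant. Released structure: two simple spans AB and BC with a hinge at B.
Rotations at B on the released spans (each span's end-slope, ×1/EI):
  span AB: point load 63.5 at a = 1: Pab(L + a)/(6LEI) = 104.8/EI
  span BC: triangular load, peak 44: 7w₀L³/(360EI) = 23.1/EI
  relative rotation θ_0 = (104.8 + 23.1)/EI = 127.9/EI
A unit hogging moment at B produces rotation L₁/(3EI) + L₂/(3EI) = 4.333/EI.
Slope continuity at B: θ_0 = M_B·4.333/EI, so M_B = 127.9/4.333 = 29.51 kN·m (hogging).
Span AB, ΣM about A with M_B applied at B: R_B^{AB}·10 = 63.5 + 29.51, so R_B^{AB} = 9.301 kN and R_A = 63.5 − 9.301 = 54.2 kN.
Span BC, ΣM about C: R_B^{BC}·3 = 66 + 29.51, so R_B^{BC} = 31.84 kN and R_C = 66 − 31.84 = 34.16 kN.
R_B = 9.301 + 31.84 = 41.14 kN.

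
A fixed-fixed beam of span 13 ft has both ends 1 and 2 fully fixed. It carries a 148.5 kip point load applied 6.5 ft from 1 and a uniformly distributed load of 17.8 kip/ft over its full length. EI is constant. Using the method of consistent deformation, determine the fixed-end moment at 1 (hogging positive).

Release both end moments; the primary structure is a simply-supported span 12 with redundants M_1 and M_2.
On the primary (simply-supported) span, the end slopes from the loading are:
  at 1: point load 148.5 at a = 6.5: Pab(L + b)/(6LEI) = 1569/EI
  at 2: point load 148.5 at a = 6.5: Pab(L + a)/(6LEI) = 1569/EI
  at 1: UDL 17.8: wL³/(24EI) = 1629/EI
  at 2: UDL 17.8: wL³/(24EI) = 1629/EI
  θ_10 = 3198/EI,  θ_20 = 3198/EI
Flexibility coefficients: a unit moment at one end gives L/(3EI) there and L/(6EI) at the far end, so f₁₁ = f₂₂ = 4.333/EI and f₁₂ = f₂₁ = 2.167/EI.
Compatibility — zero rotation at each built-in end:
  4.333 M_1 + 2.167 M_2 = 3198
  2.167 M_1 + 4.333 M_2 = 3198
Solving the pair gives M_1 = 492 kip·ft and M_2 = 492 kip·ft (hogging).

M_1 = 492 kip·ft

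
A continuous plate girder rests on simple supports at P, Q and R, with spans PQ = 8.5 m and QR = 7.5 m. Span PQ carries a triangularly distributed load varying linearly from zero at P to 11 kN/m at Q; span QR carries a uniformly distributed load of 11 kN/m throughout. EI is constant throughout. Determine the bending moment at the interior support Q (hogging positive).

M_Q = 64.4 kN·m

Insert a hinge at Q; M_Q is the redundant, and each span becomes simply supported.
Discontinuity in slope at Q on the released structure — sum the simple-span end rotations:
  span PQ: triangular load, peak 11: w₀L³/(45EI) = 150.1/EI
  span QR: UDL 11: wL³/(24EI) = 193.4/EI
  relative rotation θ_0 = (150.1 + 193.4)/EI = 343.5/EI
A unit hogging moment at Q produces rotation L₁/(3EI) + L₂/(3EI) = 5.333/EI.
Slope continuity at Q: θ_0 = M_Q·5.333/EI, so M_Q = 343.5/5.333 = 64.4 kN·m (hogging).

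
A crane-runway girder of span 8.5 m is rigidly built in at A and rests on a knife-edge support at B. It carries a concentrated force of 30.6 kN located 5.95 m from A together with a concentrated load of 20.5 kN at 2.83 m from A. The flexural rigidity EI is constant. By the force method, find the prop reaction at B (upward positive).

R_B = 20.27 kN

Release the roller at B. Primary structure: cantilever fixed at A.
Downward deflection at the released point B due to the loads:
  point load 30.6 at a = 5.95: Pa²(3L − a)/(6EI) = 3530/EI
  point load 20.5 at a = 2.83: Pa²(3L − a)/(6EI) = 620.3/EI
  δ_0 = 4150/EI
Tip deflection under a unit load at B: L³/(3EI) = 204.7/EI.
The prop prevents deflection at B: R_B = δ_0/δ_{BB} = 4150/204.7 = 20.27 kN.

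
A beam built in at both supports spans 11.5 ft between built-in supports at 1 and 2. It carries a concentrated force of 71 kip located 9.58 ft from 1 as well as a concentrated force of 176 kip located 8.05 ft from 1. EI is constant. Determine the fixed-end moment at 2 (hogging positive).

Release both end moments; the primary structure is a simply-supported span 12 with redundants M_1 and M_2.
End rotations of the released simple span under the applied load (×1/EI):
  at 1: point load 71 at a = 9.58: Pab(L + b)/(6LEI) = 254/EI
  at 2: point load 71 at a = 9.58: Pab(L + a)/(6LEI) = 399/EI
  at 1: point load 176 at a = 8.05: Pab(L + b)/(6LEI) = 1059/EI
  at 2: point load 176 at a = 8.05: Pab(L + a)/(6LEI) = 1385/EI
  θ_10 = 1313/EI,  θ_20 = 1784/EI
Flexibility coefficients: a unit moment at one end gives L/(3EI) there and L/(6EI) at the far end, so f₁₁ = f₂₂ = 3.833/EI and f₁₂ = f₂₁ = 1.917/EI.
Compatibility — zero rotation at each built-in end:
  3.833 M_1 + 1.917 M_2 = 1313
  1.917 M_1 + 3.833 M_2 = 1784
Solving the pair gives M_1 = 146.5 kip·ft and M_2 = 392.1 kip·ft (hogging).

M_2 = 392.1 kip·ft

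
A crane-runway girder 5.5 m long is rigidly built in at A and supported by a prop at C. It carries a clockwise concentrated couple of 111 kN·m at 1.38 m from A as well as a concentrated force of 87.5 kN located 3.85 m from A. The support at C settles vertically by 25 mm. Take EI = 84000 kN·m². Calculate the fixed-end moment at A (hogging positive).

M_A = 311.9 kN·m

Remove the prop at C; the released (primary) structure is a cantilever built in at A.
Deflection at C on the released cantilever, summing each load's contribution:
  clockwise couple 111 at a = 1.38: M₀a(2L − a)/(2EI) = 736.8/EI
  point load 87.5 at a = 3.85: Pa²(3L − a)/(6EI) = 2734/EI
  δ_0 = 3471/EI
Flexibility coefficient — unit upward force at C: δ_{CC} = L³/(3EI) = 55.46/EI.
With EI = 84000 kN·m²: δ_0 = 0.041324 m and δ_{CC} = 0.00066 m/kN.
Compatibility — the beam at C must follow the support down by 0.025 m: δ_0 − R_C·δ_{CC} = 0.025, so R_C = (0.041324 − 0.025)/0.00066 = 24.73 kN.
Moment equilibrium about A: M_A = Σ(load moments about A) − R_C·L = 447.9 − 24.73×5.5 = 311.9 kN·m.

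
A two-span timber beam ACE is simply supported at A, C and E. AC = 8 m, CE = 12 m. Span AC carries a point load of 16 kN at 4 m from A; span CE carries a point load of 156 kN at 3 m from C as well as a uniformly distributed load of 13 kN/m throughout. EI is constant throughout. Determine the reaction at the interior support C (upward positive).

R_C = 272.6 kN

Take M_C as the redundant. Released structure: two simple spans AC and CE with a hinge at C.
Rotations at C on the released spans (each span's end-slope, ×1/EI):
  span AC: point load 16 at a = 4: Pab(L + a)/(6LEI) = 64/EI
  span CE: point load 156 at a = 3: Pab(L + b)/(6LEI) = 1228/EI
  span CE: UDL 13: wL³/(24EI) = 936/EI
  relative rotation θ_0 = (64 + 2164)/EI = 2228/EI
A unit hogging moment at C produces rotation L₁/(3EI) + L₂/(3EI) = 6.667/EI.
Compatibility: M_C·(L₁+L₂)/(3EI) = θ_0, giving M_C = 334.3 kN·m (hogging).
Span AC, ΣM about A with M_C applied at C: R_C^{AC}·8 = 64 + 334.3, so R_C^{AC} = 49.78 kN and R_A = 16 − 49.78 = -33.78 kN.
Span CE, ΣM about E: R_C^{CE}·12 = 2340 + 334.3, so R_C^{CE} = 222.9 kN and R_E = 312 − 222.9 = 89.14 kN.
R_C = 49.78 + 222.9 = 272.6 kN.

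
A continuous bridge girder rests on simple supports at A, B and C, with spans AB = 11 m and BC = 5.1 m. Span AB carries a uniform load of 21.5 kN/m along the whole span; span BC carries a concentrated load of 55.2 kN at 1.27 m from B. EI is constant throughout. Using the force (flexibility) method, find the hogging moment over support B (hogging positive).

Release continuity at B by inserting a hinge; the redundant is the internal moment M_B. The primary structure is two simply-supported spans AB and BC.
Discontinuity in slope at B on the released structure — sum the simple-span end rotations:
  span AB: UDL 21.5: wL³/(24EI) = 1192/EI
  span BC: point load 55.2 at a = 1.27: Pab(L + b)/(6LEI) = 78.36/EI
  relative rotation θ_0 = (1192 + 78.36)/EI = 1271/EI
A unit hogging moment at B produces rotation L₁/(3EI) + L₂/(3EI) = 5.367/EI.
Compatibility: M_B·(L₁+L₂)/(3EI) = θ_0, giving M_B = 236.8 kN·m (hogging).

M_B = 236.8 kN·m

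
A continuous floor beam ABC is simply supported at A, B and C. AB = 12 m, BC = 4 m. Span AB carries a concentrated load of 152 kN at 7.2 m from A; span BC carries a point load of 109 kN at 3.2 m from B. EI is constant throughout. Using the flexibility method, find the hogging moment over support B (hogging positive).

Release continuity at B by inserting a hinge; the redundant is the internal moment M_B. The primary structure is two simply-supported spans AB and BC.
Rotations at B on the released spans (each span's end-slope, ×1/EI):
  span AB: point load 152 at a = 7.2: Pab(L + a)/(6LEI) = 1401/EI
  span BC: point load 109 at a = 3.2: Pab(L + b)/(6LEI) = 55.81/EI
  relative rotation θ_0 = (1401 + 55.81)/EI = 1457/EI
A unit hogging moment at B produces rotation L₁/(3EI) + L₂/(3EI) = 5.333/EI.
Compatibility: M_B·(L₁+L₂)/(3EI) = θ_0, giving M_B = 273.1 kN·m (hogging).

M_B = 273.1 kN·m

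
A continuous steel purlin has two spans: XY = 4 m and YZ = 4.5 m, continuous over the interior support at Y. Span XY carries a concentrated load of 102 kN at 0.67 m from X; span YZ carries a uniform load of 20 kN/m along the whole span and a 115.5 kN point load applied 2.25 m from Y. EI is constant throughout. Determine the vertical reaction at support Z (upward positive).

R_Z = 81.86 kN

Release continuity at Y by inserting a hinge; the redundant is the internal moment M_Y. The primary structure is two simply-supported spans XY and YZ.
Rotations at Y on the released spans (each span's end-slope, ×1/EI):
  span XY: point load 102 at a = 0.67: Pab(L + a)/(6LEI) = 44.28/EI
  span YZ: UDL 20: wL³/(24EI) = 75.94/EI
  span YZ: point load 115.5 at a = 2.25: Pab(L + b)/(6LEI) = 146.2/EI
  relative rotation θ_0 = (44.28 + 222.1)/EI = 266.4/EI
A unit hogging moment at Y produces rotation L₁/(3EI) + L₂/(3EI) = 2.833/EI.
Compatibility: M_Y·(L₁+L₂)/(3EI) = θ_0, giving M_Y = 94.02 kN·m (hogging).
Span YZ, ΣM about Z: R_Y^{YZ}·4.5 = 462.4 + 94.02, so R_Y^{YZ} = 123.6 kN and R_Z = 205.5 − 123.6 = 81.86 kN.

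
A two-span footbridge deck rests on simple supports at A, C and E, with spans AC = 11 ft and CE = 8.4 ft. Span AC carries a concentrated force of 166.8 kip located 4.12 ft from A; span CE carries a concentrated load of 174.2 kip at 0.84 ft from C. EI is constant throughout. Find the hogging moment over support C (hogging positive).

Take M_C as the redundant. Released structure: two simple spans AC and CE with a hinge at C.
Rotations at C on the released spans (each span's end-slope, ×1/EI):
  span AC: point load 166.8 at a = 4.12: Pab(L + a)/(6LEI) = 1083/EI
  span CE: point load 174.2 at a = 0.84: Pab(L + b)/(6LEI) = 350.3/EI
  relative rotation θ_0 = (1083 + 350.3)/EI = 1433/EI
A unit hogging moment at C produces rotation L₁/(3EI) + L₂/(3EI) = 6.467/EI.
Slope continuity at C: θ_0 = M_C·6.467/EI, so M_C = 1433/6.467 = 221.7 kip·ft (hogging).

M_C = 221.7 kip·ft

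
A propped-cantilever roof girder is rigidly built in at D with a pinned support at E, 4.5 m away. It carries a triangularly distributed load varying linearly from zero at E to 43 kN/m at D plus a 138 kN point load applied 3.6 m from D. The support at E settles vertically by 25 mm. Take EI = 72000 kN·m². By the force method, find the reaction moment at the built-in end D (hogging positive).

M_D = 384.3 kN·m

Take the reaction at E as the redundant and release it; the primary structure is a cantilever fixed at D.
Free-end deflection of the primary structure under the applied loading (downward +):
  triangular load, peak 43 at the fixed end: w₀L⁴/(30EI) = 587.8/EI
  point load 138 at a = 3.6: Pa²(3L − a)/(6EI) = 2951/EI
  δ_0 = 3539/EI
Flexibility coefficient — unit upward force at E: δ_{EE} = L³/(3EI) = 30.38/EI.
With EI = 72000 kN·m²: δ_0 = 0.049149 m and δ_{EE} = 0.000422 m/kN.
Compatibility — the beam at E must follow the support down by 0.025 m: δ_0 − R_E·δ_{EE} = 0.025, so R_E = (0.049149 − 0.025)/0.000422 = 57.24 kN.
Moment equilibrium about D: M_D = Σ(load moments about D) − R_E·L = 641.9 − 57.24×4.5 = 384.3 kN·m.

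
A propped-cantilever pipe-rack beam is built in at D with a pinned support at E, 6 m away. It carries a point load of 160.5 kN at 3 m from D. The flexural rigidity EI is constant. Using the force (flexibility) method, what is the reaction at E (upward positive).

Remove the prop at E; the released (primary) structure is a cantilever built in at D.
Downward deflection at the released point E due to the loads:
  point load 160.5 at a = 3: Pa²(3L − a)/(6EI) = 3611/EI
Flexibility coefficient — unit upward force at E: δ_{EE} = L³/(3EI) = 72/EI.
The prop prevents deflection at E: R_E = δ_0/δ_{EE} = 3611/72 = 50.16 kN.

R_E = 50.16 kN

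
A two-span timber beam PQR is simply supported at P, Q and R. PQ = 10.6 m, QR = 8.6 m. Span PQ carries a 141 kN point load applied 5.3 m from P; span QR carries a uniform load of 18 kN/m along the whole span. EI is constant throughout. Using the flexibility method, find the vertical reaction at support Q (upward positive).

Release continuity at Q by inserting a hinge; the redundant is the internal moment M_Q. The primary structure is two simply-supported spans PQ and QR.
End slopes at the hinge Q, treating each span as simply supported:
  span PQ: point load 141 at a = 5.3: Pab(L + a)/(6LEI) = 990.2/EI
  span QR: UDL 18: wL³/(24EI) = 477/EI
  relative rotation θ_0 = (990.2 + 477)/EI = 1467/EI
A unit hogging moment at Q produces rotation L₁/(3EI) + L₂/(3EI) = 6.4/EI.
Compatibility: M_Q·(L₁+L₂)/(3EI) = θ_0, giving M_Q = 229.3 kN·m (hogging).
Span PQ, ΣM about P with M_Q applied at Q: R_Q^{PQ}·10.6 = 747.3 + 229.3, so R_Q^{PQ} = 92.13 kN and R_P = 141 − 92.13 = 48.87 kN.
Span QR, ΣM about R: R_Q^{QR}·8.6 = 665.6 + 229.3, so R_Q^{QR} = 104.1 kN and R_R = 154.8 − 104.1 = 50.74 kN.
R_Q = 92.13 + 104.1 = 196.2 kN.

R_Q = 196.2 kN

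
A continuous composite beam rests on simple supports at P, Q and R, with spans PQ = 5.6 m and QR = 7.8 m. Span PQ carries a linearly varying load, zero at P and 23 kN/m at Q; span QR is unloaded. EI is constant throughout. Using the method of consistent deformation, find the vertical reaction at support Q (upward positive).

R_Q = 49.1 kN

Insert a hinge at Q; M_Q is the redundant, and each span becomes simply supported.
Discontinuity in slope at Q on the released structure — sum the simple-span end rotations:
  span PQ: triangular load, peak 23: w₀L³/(45EI) = 89.76/EI
  relative rotation θ_0 = (89.76 + 0)/EI = 89.76/EI
A unit hogging moment at Q produces rotation L₁/(3EI) + L₂/(3EI) = 4.467/EI.
Compatibility: M_Q·(L₁+L₂)/(3EI) = θ_0, giving M_Q = 20.1 kN·m (hogging).
Span PQ, ΣM about P with M_Q applied at Q: R_Q^{PQ}·5.6 = 240.4 + 20.1, so R_Q^{PQ} = 46.52 kN and R_P = 64.4 − 46.52 = 17.88 kN.
Span QR, ΣM about R: R_Q^{QR}·7.8 = 0 + 20.1, so R_Q^{QR} = 2.576 kN and R_R = 0 − 2.576 = -2.576 kN.
R_Q = 46.52 + 2.576 = 49.1 kN.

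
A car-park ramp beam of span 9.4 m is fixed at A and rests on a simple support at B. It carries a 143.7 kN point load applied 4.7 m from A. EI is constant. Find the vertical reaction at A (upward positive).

R_A = 98.79 kN

Remove the prop at B; the released (primary) structure is a cantilever built in at A.
Free-end deflection of the primary structure under the applied loading (downward +):
  point load 143.7 at a = 4.7: Pa²(3L − a)/(6EI) = 12433/EI
Flexibility coefficient — unit upward force at B: δ_{BB} = L³/(3EI) = 276.9/EI.
The prop prevents deflection at B: R_B = δ_0/δ_{BB} = 12433/276.9 = 44.91 kN.
Vertical equilibrium: R_A = ΣP − R_B = 143.7 − 44.91 = 98.79 kN.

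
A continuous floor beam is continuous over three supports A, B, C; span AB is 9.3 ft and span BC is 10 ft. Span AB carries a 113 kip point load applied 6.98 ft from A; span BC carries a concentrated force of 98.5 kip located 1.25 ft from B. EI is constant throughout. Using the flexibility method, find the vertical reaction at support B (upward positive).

R_B = 199.1 kip

Insert a hinge at B; M_B is the redundant, and each span becomes simply supported.
Rotations at B on the released spans (each span's end-slope, ×1/EI):
  span AB: point load 113 at a = 6.98: Pab(L + a)/(6LEI) = 533.9/EI
  span BC: point load 98.5 at a = 1.25: Pab(L + b)/(6LEI) = 336.7/EI
  relative rotation θ_0 = (533.9 + 336.7)/EI = 870.5/EI
A unit hogging moment at B produces rotation L₁/(3EI) + L₂/(3EI) = 6.433/EI.
Compatibility: M_B·(L₁+L₂)/(3EI) = θ_0, giving M_B = 135.3 kip·ft (hogging).
Span AB, ΣM about A with M_B applied at B: R_B^{AB}·9.3 = 788.7 + 135.3, so R_B^{AB} = 99.36 kip and R_A = 113 − 99.36 = 13.64 kip.
Span BC, ΣM about C: R_B^{BC}·10 = 861.9 + 135.3, so R_B^{BC} = 99.72 kip and R_C = 98.5 − 99.72 = -1.219 kip.
R_B = 99.36 + 99.72 = 199.1 kip.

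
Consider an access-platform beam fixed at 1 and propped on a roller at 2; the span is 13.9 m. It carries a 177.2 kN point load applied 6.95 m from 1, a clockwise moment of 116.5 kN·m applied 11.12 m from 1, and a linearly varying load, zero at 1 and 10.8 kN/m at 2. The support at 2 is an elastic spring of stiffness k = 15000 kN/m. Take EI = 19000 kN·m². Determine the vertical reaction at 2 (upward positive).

R_2 = 108.6 kN

Take the reaction at 2 as the redundant and release it; the primary structure is a cantilever fixed at 1.
Downward deflection at the released point 2 due to the loads:
  point load 177.2 at a = 6.95: Pa²(3L − a)/(6EI) = 49572/EI
  clockwise couple 116.5 at a = 11.12: M₀a(2L − a)/(2EI) = 10804/EI
  triangular load, peak 10.8 at the free end: 11w₀L⁴/(120EI) = 36957/EI
  δ_0 = 97333/EI
Tip deflection under a unit load at 2: L³/(3EI) = 895.2/EI.
With EI = 19000 kN·m²: δ_0 = 5.1228 m and δ_{22} = 0.047116 m/kN.
Compatibility — the spring shortens by R_2/k under the reaction it provides: δ_0 − R_2·δ_{22} = R_2/k. With 1/k = 0.000067 m/kN, R_2 = δ_0 / (δ_{22} + 1/k) = 5.1228 / (0.047116 + 0.000067) = 108.6 kN.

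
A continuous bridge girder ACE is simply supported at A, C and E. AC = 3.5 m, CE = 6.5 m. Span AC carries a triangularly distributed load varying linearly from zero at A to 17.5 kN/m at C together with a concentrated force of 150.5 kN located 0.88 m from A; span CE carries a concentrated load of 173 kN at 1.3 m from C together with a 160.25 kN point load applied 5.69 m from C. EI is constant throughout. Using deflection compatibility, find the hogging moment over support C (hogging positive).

M_C = 173.5 kN·m

Insert a hinge at C; M_C is the redundant, and each span becomes simply supported.
Rotations at C on the released spans (each span's end-slope, ×1/EI):
  span AC: triangular load, peak 17.5: w₀L³/(45EI) = 16.67/EI
  span AC: point load 150.5 at a = 0.88: Pab(L + a)/(6LEI) = 72.37/EI
  span CE: point load 173 at a = 1.3: Pab(L + b)/(6LEI) = 350.8/EI
  span CE: point load 160.25 at a = 5.69: Pab(L + b)/(6LEI) = 138.4/EI
  relative rotation θ_0 = (89.05 + 489.3)/EI = 578.3/EI
A unit hogging moment at C produces rotation L₁/(3EI) + L₂/(3EI) = 3.333/EI.
Compatibility: M_C·(L₁+L₂)/(3EI) = θ_0, giving M_C = 173.5 kN·m (hogging).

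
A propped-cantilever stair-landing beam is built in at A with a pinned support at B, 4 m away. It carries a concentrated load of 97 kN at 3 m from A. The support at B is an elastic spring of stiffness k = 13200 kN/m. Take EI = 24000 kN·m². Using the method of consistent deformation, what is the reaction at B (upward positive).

Release the roller at B. Primary structure: cantilever fixed at A.
Primary-structure tip deflection at B by superposition:
  point load 97 at a = 3: Pa²(3L − a)/(6EI) = 1310/EI
Flexibility coefficient — unit upward force at B: δ_{BB} = L³/(3EI) = 21.33/EI.
With EI = 24000 kN·m²: δ_0 = 0.054562 m and δ_{BB} = 0.000889 m/kN.
Compatibility — the spring shortens by R_B/k under the reaction it provides: δ_0 − R_B·δ_{BB} = R_B/k. With 1/k = 0.000076 m/kN, R_B = δ_0 / (δ_{BB} + 1/k) = 0.054562 / (0.000889 + 0.000076) = 56.56 kN.

R_B = 56.56 kN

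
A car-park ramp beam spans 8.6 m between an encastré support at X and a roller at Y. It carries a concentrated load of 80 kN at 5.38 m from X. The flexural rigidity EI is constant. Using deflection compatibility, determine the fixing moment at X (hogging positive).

M_X = 110.7 kN·m

Remove the prop at Y; the released (primary) structure is a cantilever built in at X.
Primary-structure tip deflection at Y by superposition:
  point load 80 at a = 5.38: Pa²(3L − a)/(6EI) = 7881/EI
Tip deflection under a unit load at Y: L³/(3EI) = 212/EI.
Compatibility at Y: δ_0 − R_Y·δ_{YY} = 0, so R_Y = 7881/212 = 37.17 kN.
Moment equilibrium about X: M_X = Σ(load moments about X) − R_Y·L = 430.4 − 37.17×8.6 = 110.7 kN·m.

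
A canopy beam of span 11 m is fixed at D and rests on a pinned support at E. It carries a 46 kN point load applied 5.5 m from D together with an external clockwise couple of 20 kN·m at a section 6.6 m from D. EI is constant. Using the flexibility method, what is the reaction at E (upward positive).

R_E = 16.67 kN

Remove the prop at E; the released (primary) structure is a cantilever built in at D.
Deflection at E on the released cantilever, summing each load's contribution:
  point load 46 at a = 5.5: Pa²(3L − a)/(6EI) = 6378/EI
  clockwise couple 20 at a = 6.6: M₀a(2L − a)/(2EI) = 1016/EI
  δ_0 = 7394/EI
Tip deflection under a unit load at E: L³/(3EI) = 443.7/EI.
Compatibility at E: δ_0 − R_E·δ_{EE} = 0, so R_E = 7394/443.7 = 16.67 kN.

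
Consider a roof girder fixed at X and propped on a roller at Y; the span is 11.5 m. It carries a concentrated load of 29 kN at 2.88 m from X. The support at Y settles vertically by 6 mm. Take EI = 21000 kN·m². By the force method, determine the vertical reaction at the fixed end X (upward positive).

R_X = 26.75 kN

Remove the prop at Y; the released (primary) structure is a cantilever built in at X.
Primary-structure tip deflection at Y by superposition:
  point load 29 at a = 2.88: Pa²(3L − a)/(6EI) = 1268/EI
Tip deflection under a unit load at Y: L³/(3EI) = 507/EI.
With EI = 21000 kN·m²: δ_0 = 0.060363 m and δ_{YY} = 0.024141 m/kN.
Compatibility — the beam at Y must follow the support down by 0.006 m: δ_0 − R_Y·δ_{YY} = 0.006, so R_Y = (0.060363 − 0.006)/0.024141 = 2.252 kN.
Vertical equilibrium: R_X = ΣP − R_Y = 29 − 2.252 = 26.75 kN.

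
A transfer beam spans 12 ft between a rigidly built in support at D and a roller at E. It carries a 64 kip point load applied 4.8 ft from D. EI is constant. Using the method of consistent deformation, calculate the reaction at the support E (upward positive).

Take the reaction at E as the redundant and release it; the primary structure is a cantilever fixed at D.
Downward deflection at the released point E due to the loads:
  point load 64 at a = 4.8: Pa²(3L − a)/(6EI) = 7668/EI
Tip deflection under a unit load at E: L³/(3EI) = 576/EI.
The prop prevents deflection at E: R_E = δ_0/δ_{EE} = 7668/576 = 13.31 kip.

R_E = 13.31 kip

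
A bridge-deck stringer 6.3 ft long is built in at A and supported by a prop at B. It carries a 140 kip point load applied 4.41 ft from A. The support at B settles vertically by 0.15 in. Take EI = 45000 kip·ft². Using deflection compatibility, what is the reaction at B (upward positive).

R_B = 72.14 kip

Remove the prop at B; the released (primary) structure is a cantilever built in at A.
Deflection at B on the released cantilever, summing each load's contribution:
  point load 140 at a = 4.41: Pa²(3L − a)/(6EI) = 6575/EI
Flexibility coefficient — unit upward force at B: δ_{BB} = L³/(3EI) = 83.35/EI.
With EI = 45000 kip·ft²: δ_0 = 0.14612 ft and δ_{BB} = 0.001852 ft/kip.
Compatibility — the beam at B must follow the support down by 0.0125 ft: δ_0 − R_B·δ_{BB} = 0.0125, so R_B = (0.14612 − 0.0125)/0.001852 = 72.14 kip.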